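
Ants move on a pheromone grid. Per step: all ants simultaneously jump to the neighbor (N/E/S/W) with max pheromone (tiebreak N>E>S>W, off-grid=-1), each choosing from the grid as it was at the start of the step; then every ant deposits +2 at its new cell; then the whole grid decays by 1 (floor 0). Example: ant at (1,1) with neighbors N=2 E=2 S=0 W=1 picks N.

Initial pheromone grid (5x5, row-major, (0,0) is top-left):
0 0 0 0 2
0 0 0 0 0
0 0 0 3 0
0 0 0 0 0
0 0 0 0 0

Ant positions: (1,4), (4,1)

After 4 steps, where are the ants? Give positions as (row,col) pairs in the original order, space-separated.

Step 1: ant0:(1,4)->N->(0,4) | ant1:(4,1)->N->(3,1)
  grid max=3 at (0,4)
Step 2: ant0:(0,4)->S->(1,4) | ant1:(3,1)->N->(2,1)
  grid max=2 at (0,4)
Step 3: ant0:(1,4)->N->(0,4) | ant1:(2,1)->N->(1,1)
  grid max=3 at (0,4)
Step 4: ant0:(0,4)->S->(1,4) | ant1:(1,1)->N->(0,1)
  grid max=2 at (0,4)

(1,4) (0,1)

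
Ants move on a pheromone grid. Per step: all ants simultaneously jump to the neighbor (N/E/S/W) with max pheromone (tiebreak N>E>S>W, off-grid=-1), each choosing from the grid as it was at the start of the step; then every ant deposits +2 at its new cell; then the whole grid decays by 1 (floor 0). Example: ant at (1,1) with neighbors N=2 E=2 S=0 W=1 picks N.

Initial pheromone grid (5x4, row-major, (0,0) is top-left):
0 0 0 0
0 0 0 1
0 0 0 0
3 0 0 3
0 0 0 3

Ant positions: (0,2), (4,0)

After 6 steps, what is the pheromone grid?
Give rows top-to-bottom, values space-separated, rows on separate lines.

After step 1: ants at (0,3),(3,0)
  0 0 0 1
  0 0 0 0
  0 0 0 0
  4 0 0 2
  0 0 0 2
After step 2: ants at (1,3),(2,0)
  0 0 0 0
  0 0 0 1
  1 0 0 0
  3 0 0 1
  0 0 0 1
After step 3: ants at (0,3),(3,0)
  0 0 0 1
  0 0 0 0
  0 0 0 0
  4 0 0 0
  0 0 0 0
After step 4: ants at (1,3),(2,0)
  0 0 0 0
  0 0 0 1
  1 0 0 0
  3 0 0 0
  0 0 0 0
After step 5: ants at (0,3),(3,0)
  0 0 0 1
  0 0 0 0
  0 0 0 0
  4 0 0 0
  0 0 0 0
After step 6: ants at (1,3),(2,0)
  0 0 0 0
  0 0 0 1
  1 0 0 0
  3 0 0 0
  0 0 0 0

0 0 0 0
0 0 0 1
1 0 0 0
3 0 0 0
0 0 0 0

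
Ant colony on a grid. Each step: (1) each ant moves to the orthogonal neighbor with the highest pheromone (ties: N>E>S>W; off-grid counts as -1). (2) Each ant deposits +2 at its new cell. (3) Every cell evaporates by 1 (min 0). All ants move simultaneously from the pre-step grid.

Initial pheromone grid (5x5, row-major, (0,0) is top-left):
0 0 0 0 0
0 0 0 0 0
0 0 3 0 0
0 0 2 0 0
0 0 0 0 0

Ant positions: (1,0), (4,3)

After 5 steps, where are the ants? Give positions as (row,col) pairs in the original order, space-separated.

Step 1: ant0:(1,0)->N->(0,0) | ant1:(4,3)->N->(3,3)
  grid max=2 at (2,2)
Step 2: ant0:(0,0)->E->(0,1) | ant1:(3,3)->W->(3,2)
  grid max=2 at (3,2)
Step 3: ant0:(0,1)->E->(0,2) | ant1:(3,2)->N->(2,2)
  grid max=2 at (2,2)
Step 4: ant0:(0,2)->E->(0,3) | ant1:(2,2)->S->(3,2)
  grid max=2 at (3,2)
Step 5: ant0:(0,3)->E->(0,4) | ant1:(3,2)->N->(2,2)
  grid max=2 at (2,2)

(0,4) (2,2)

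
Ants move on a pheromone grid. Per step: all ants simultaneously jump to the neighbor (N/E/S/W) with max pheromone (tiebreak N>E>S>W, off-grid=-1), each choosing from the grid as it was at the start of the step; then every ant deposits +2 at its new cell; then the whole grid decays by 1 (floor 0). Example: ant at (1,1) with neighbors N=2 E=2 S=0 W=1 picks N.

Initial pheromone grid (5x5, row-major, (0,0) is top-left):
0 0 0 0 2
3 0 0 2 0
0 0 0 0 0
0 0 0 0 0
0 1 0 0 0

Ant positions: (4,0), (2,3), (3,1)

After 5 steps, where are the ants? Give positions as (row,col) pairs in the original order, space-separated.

Step 1: ant0:(4,0)->E->(4,1) | ant1:(2,3)->N->(1,3) | ant2:(3,1)->S->(4,1)
  grid max=4 at (4,1)
Step 2: ant0:(4,1)->N->(3,1) | ant1:(1,3)->N->(0,3) | ant2:(4,1)->N->(3,1)
  grid max=3 at (3,1)
Step 3: ant0:(3,1)->S->(4,1) | ant1:(0,3)->S->(1,3) | ant2:(3,1)->S->(4,1)
  grid max=6 at (4,1)
Step 4: ant0:(4,1)->N->(3,1) | ant1:(1,3)->N->(0,3) | ant2:(4,1)->N->(3,1)
  grid max=5 at (3,1)
Step 5: ant0:(3,1)->S->(4,1) | ant1:(0,3)->S->(1,3) | ant2:(3,1)->S->(4,1)
  grid max=8 at (4,1)

(4,1) (1,3) (4,1)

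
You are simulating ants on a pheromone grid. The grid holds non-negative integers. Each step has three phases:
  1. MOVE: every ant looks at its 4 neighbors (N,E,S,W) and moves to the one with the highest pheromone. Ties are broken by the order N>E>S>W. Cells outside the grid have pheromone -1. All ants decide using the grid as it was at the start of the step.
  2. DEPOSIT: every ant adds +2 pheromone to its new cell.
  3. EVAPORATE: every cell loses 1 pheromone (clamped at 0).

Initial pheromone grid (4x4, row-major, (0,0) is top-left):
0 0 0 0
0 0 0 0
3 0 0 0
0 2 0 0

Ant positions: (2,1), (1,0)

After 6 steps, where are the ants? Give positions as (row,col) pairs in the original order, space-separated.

Step 1: ant0:(2,1)->W->(2,0) | ant1:(1,0)->S->(2,0)
  grid max=6 at (2,0)
Step 2: ant0:(2,0)->N->(1,0) | ant1:(2,0)->N->(1,0)
  grid max=5 at (2,0)
Step 3: ant0:(1,0)->S->(2,0) | ant1:(1,0)->S->(2,0)
  grid max=8 at (2,0)
Step 4: ant0:(2,0)->N->(1,0) | ant1:(2,0)->N->(1,0)
  grid max=7 at (2,0)
Step 5: ant0:(1,0)->S->(2,0) | ant1:(1,0)->S->(2,0)
  grid max=10 at (2,0)
Step 6: ant0:(2,0)->N->(1,0) | ant1:(2,0)->N->(1,0)
  grid max=9 at (2,0)

(1,0) (1,0)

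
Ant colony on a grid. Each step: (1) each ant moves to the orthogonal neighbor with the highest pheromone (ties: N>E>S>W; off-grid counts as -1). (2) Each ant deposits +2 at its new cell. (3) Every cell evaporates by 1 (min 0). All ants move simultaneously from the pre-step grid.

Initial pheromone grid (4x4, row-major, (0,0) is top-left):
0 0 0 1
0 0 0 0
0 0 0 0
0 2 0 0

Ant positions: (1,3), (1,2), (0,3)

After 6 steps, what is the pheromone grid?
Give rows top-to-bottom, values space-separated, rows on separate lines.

After step 1: ants at (0,3),(0,2),(1,3)
  0 0 1 2
  0 0 0 1
  0 0 0 0
  0 1 0 0
After step 2: ants at (1,3),(0,3),(0,3)
  0 0 0 5
  0 0 0 2
  0 0 0 0
  0 0 0 0
After step 3: ants at (0,3),(1,3),(1,3)
  0 0 0 6
  0 0 0 5
  0 0 0 0
  0 0 0 0
After step 4: ants at (1,3),(0,3),(0,3)
  0 0 0 9
  0 0 0 6
  0 0 0 0
  0 0 0 0
After step 5: ants at (0,3),(1,3),(1,3)
  0 0 0 10
  0 0 0 9
  0 0 0 0
  0 0 0 0
After step 6: ants at (1,3),(0,3),(0,3)
  0 0 0 13
  0 0 0 10
  0 0 0 0
  0 0 0 0

0 0 0 13
0 0 0 10
0 0 0 0
0 0 0 0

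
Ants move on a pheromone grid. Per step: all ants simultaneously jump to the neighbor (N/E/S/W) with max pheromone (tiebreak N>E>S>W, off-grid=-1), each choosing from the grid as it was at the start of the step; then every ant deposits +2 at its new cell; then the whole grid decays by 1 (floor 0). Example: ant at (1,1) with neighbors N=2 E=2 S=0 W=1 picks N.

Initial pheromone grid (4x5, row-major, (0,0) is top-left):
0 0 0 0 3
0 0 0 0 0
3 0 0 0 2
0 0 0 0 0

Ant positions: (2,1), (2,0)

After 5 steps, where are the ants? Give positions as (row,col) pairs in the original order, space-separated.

Step 1: ant0:(2,1)->W->(2,0) | ant1:(2,0)->N->(1,0)
  grid max=4 at (2,0)
Step 2: ant0:(2,0)->N->(1,0) | ant1:(1,0)->S->(2,0)
  grid max=5 at (2,0)
Step 3: ant0:(1,0)->S->(2,0) | ant1:(2,0)->N->(1,0)
  grid max=6 at (2,0)
Step 4: ant0:(2,0)->N->(1,0) | ant1:(1,0)->S->(2,0)
  grid max=7 at (2,0)
Step 5: ant0:(1,0)->S->(2,0) | ant1:(2,0)->N->(1,0)
  grid max=8 at (2,0)

(2,0) (1,0)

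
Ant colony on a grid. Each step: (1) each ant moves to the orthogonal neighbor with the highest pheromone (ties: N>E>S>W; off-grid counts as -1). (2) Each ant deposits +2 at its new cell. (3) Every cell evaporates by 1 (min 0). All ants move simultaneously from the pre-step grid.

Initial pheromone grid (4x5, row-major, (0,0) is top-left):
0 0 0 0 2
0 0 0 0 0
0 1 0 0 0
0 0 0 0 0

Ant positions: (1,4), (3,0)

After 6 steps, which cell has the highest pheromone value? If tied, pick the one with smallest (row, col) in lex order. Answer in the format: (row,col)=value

Answer: (0,4)=2

Derivation:
Step 1: ant0:(1,4)->N->(0,4) | ant1:(3,0)->N->(2,0)
  grid max=3 at (0,4)
Step 2: ant0:(0,4)->S->(1,4) | ant1:(2,0)->N->(1,0)
  grid max=2 at (0,4)
Step 3: ant0:(1,4)->N->(0,4) | ant1:(1,0)->N->(0,0)
  grid max=3 at (0,4)
Step 4: ant0:(0,4)->S->(1,4) | ant1:(0,0)->E->(0,1)
  grid max=2 at (0,4)
Step 5: ant0:(1,4)->N->(0,4) | ant1:(0,1)->E->(0,2)
  grid max=3 at (0,4)
Step 6: ant0:(0,4)->S->(1,4) | ant1:(0,2)->E->(0,3)
  grid max=2 at (0,4)
Final grid:
  0 0 0 1 2
  0 0 0 0 1
  0 0 0 0 0
  0 0 0 0 0
Max pheromone 2 at (0,4)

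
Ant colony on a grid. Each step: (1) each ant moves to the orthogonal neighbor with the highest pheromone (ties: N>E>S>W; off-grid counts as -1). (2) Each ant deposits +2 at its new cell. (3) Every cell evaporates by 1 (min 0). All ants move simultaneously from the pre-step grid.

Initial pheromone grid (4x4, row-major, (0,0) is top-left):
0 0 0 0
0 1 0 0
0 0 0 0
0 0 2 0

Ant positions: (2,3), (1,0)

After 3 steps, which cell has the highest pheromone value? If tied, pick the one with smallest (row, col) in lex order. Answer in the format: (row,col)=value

Answer: (1,1)=2

Derivation:
Step 1: ant0:(2,3)->N->(1,3) | ant1:(1,0)->E->(1,1)
  grid max=2 at (1,1)
Step 2: ant0:(1,3)->N->(0,3) | ant1:(1,1)->N->(0,1)
  grid max=1 at (0,1)
Step 3: ant0:(0,3)->S->(1,3) | ant1:(0,1)->S->(1,1)
  grid max=2 at (1,1)
Final grid:
  0 0 0 0
  0 2 0 1
  0 0 0 0
  0 0 0 0
Max pheromone 2 at (1,1)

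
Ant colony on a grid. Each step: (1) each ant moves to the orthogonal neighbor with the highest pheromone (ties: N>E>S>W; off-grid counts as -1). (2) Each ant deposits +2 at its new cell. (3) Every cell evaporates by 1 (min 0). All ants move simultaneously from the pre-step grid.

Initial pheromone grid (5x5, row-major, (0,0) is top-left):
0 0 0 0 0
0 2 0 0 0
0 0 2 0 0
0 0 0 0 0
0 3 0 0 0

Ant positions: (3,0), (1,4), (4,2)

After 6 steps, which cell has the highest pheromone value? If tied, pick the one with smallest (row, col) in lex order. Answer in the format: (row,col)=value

Step 1: ant0:(3,0)->N->(2,0) | ant1:(1,4)->N->(0,4) | ant2:(4,2)->W->(4,1)
  grid max=4 at (4,1)
Step 2: ant0:(2,0)->N->(1,0) | ant1:(0,4)->S->(1,4) | ant2:(4,1)->N->(3,1)
  grid max=3 at (4,1)
Step 3: ant0:(1,0)->N->(0,0) | ant1:(1,4)->N->(0,4) | ant2:(3,1)->S->(4,1)
  grid max=4 at (4,1)
Step 4: ant0:(0,0)->E->(0,1) | ant1:(0,4)->S->(1,4) | ant2:(4,1)->N->(3,1)
  grid max=3 at (4,1)
Step 5: ant0:(0,1)->E->(0,2) | ant1:(1,4)->N->(0,4) | ant2:(3,1)->S->(4,1)
  grid max=4 at (4,1)
Step 6: ant0:(0,2)->E->(0,3) | ant1:(0,4)->S->(1,4) | ant2:(4,1)->N->(3,1)
  grid max=3 at (4,1)
Final grid:
  0 0 0 1 0
  0 0 0 0 1
  0 0 0 0 0
  0 1 0 0 0
  0 3 0 0 0
Max pheromone 3 at (4,1)

Answer: (4,1)=3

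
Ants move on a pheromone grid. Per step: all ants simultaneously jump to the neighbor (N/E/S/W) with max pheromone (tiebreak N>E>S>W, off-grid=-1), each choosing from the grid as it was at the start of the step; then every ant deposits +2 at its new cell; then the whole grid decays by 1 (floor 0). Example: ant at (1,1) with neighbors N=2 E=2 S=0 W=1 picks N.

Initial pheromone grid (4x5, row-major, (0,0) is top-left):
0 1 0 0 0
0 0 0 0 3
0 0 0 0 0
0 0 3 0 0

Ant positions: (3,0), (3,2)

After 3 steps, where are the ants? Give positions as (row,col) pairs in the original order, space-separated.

Step 1: ant0:(3,0)->N->(2,0) | ant1:(3,2)->N->(2,2)
  grid max=2 at (1,4)
Step 2: ant0:(2,0)->N->(1,0) | ant1:(2,2)->S->(3,2)
  grid max=3 at (3,2)
Step 3: ant0:(1,0)->N->(0,0) | ant1:(3,2)->N->(2,2)
  grid max=2 at (3,2)

(0,0) (2,2)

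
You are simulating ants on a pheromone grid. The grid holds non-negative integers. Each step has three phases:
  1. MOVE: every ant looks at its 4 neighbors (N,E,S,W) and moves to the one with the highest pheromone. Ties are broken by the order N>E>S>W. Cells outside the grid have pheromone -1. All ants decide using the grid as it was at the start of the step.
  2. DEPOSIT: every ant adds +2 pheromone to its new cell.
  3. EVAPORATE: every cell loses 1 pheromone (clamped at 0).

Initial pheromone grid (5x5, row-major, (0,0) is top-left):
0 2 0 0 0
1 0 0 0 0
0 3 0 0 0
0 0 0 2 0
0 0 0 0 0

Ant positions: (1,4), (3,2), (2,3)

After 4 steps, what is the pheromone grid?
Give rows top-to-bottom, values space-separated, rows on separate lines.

After step 1: ants at (0,4),(3,3),(3,3)
  0 1 0 0 1
  0 0 0 0 0
  0 2 0 0 0
  0 0 0 5 0
  0 0 0 0 0
After step 2: ants at (1,4),(2,3),(2,3)
  0 0 0 0 0
  0 0 0 0 1
  0 1 0 3 0
  0 0 0 4 0
  0 0 0 0 0
After step 3: ants at (0,4),(3,3),(3,3)
  0 0 0 0 1
  0 0 0 0 0
  0 0 0 2 0
  0 0 0 7 0
  0 0 0 0 0
After step 4: ants at (1,4),(2,3),(2,3)
  0 0 0 0 0
  0 0 0 0 1
  0 0 0 5 0
  0 0 0 6 0
  0 0 0 0 0

0 0 0 0 0
0 0 0 0 1
0 0 0 5 0
0 0 0 6 0
0 0 0 0 0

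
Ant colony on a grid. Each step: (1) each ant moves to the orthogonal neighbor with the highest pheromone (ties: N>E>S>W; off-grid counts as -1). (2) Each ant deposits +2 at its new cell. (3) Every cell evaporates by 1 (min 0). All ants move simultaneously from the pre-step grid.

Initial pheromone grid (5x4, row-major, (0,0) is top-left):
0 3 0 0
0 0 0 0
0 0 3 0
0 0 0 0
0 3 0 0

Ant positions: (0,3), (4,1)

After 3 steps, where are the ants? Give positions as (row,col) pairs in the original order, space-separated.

Step 1: ant0:(0,3)->S->(1,3) | ant1:(4,1)->N->(3,1)
  grid max=2 at (0,1)
Step 2: ant0:(1,3)->N->(0,3) | ant1:(3,1)->S->(4,1)
  grid max=3 at (4,1)
Step 3: ant0:(0,3)->S->(1,3) | ant1:(4,1)->N->(3,1)
  grid max=2 at (4,1)

(1,3) (3,1)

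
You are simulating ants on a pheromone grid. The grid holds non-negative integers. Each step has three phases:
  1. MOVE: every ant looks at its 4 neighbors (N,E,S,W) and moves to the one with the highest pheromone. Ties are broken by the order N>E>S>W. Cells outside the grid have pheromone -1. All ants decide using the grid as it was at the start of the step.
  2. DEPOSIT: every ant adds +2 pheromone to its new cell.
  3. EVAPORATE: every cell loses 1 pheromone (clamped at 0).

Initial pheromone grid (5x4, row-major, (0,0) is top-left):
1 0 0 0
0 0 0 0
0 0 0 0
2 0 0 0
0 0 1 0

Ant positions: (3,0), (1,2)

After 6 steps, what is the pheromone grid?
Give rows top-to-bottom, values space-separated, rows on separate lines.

After step 1: ants at (2,0),(0,2)
  0 0 1 0
  0 0 0 0
  1 0 0 0
  1 0 0 0
  0 0 0 0
After step 2: ants at (3,0),(0,3)
  0 0 0 1
  0 0 0 0
  0 0 0 0
  2 0 0 0
  0 0 0 0
After step 3: ants at (2,0),(1,3)
  0 0 0 0
  0 0 0 1
  1 0 0 0
  1 0 0 0
  0 0 0 0
After step 4: ants at (3,0),(0,3)
  0 0 0 1
  0 0 0 0
  0 0 0 0
  2 0 0 0
  0 0 0 0
After step 5: ants at (2,0),(1,3)
  0 0 0 0
  0 0 0 1
  1 0 0 0
  1 0 0 0
  0 0 0 0
After step 6: ants at (3,0),(0,3)
  0 0 0 1
  0 0 0 0
  0 0 0 0
  2 0 0 0
  0 0 0 0

0 0 0 1
0 0 0 0
0 0 0 0
2 0 0 0
0 0 0 0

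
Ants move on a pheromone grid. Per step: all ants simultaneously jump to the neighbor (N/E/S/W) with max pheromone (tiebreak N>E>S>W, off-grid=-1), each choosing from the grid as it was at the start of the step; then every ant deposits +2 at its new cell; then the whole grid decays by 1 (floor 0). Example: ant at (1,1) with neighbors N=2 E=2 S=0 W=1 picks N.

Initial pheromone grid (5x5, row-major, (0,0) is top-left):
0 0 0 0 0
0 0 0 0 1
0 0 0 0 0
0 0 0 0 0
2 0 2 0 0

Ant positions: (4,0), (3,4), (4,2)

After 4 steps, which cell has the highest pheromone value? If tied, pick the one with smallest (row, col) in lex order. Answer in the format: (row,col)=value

Answer: (4,0)=2

Derivation:
Step 1: ant0:(4,0)->N->(3,0) | ant1:(3,4)->N->(2,4) | ant2:(4,2)->N->(3,2)
  grid max=1 at (2,4)
Step 2: ant0:(3,0)->S->(4,0) | ant1:(2,4)->N->(1,4) | ant2:(3,2)->S->(4,2)
  grid max=2 at (4,0)
Step 3: ant0:(4,0)->N->(3,0) | ant1:(1,4)->N->(0,4) | ant2:(4,2)->N->(3,2)
  grid max=1 at (0,4)
Step 4: ant0:(3,0)->S->(4,0) | ant1:(0,4)->S->(1,4) | ant2:(3,2)->S->(4,2)
  grid max=2 at (4,0)
Final grid:
  0 0 0 0 0
  0 0 0 0 1
  0 0 0 0 0
  0 0 0 0 0
  2 0 2 0 0
Max pheromone 2 at (4,0)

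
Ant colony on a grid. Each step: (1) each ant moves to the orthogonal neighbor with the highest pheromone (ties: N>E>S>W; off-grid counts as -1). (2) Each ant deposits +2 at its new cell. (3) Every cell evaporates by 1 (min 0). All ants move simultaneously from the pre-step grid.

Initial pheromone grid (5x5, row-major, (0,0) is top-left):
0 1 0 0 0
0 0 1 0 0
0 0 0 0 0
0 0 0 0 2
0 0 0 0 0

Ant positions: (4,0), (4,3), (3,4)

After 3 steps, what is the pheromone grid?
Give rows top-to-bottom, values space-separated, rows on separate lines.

After step 1: ants at (3,0),(3,3),(2,4)
  0 0 0 0 0
  0 0 0 0 0
  0 0 0 0 1
  1 0 0 1 1
  0 0 0 0 0
After step 2: ants at (2,0),(3,4),(3,4)
  0 0 0 0 0
  0 0 0 0 0
  1 0 0 0 0
  0 0 0 0 4
  0 0 0 0 0
After step 3: ants at (1,0),(2,4),(2,4)
  0 0 0 0 0
  1 0 0 0 0
  0 0 0 0 3
  0 0 0 0 3
  0 0 0 0 0

0 0 0 0 0
1 0 0 0 0
0 0 0 0 3
0 0 0 0 3
0 0 0 0 0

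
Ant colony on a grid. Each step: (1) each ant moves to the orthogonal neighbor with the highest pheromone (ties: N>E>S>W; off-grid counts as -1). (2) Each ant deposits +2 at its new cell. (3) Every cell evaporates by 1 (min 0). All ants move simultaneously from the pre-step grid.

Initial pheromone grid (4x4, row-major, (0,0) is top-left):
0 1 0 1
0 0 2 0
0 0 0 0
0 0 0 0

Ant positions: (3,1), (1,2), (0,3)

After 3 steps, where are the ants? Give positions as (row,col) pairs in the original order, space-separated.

Step 1: ant0:(3,1)->N->(2,1) | ant1:(1,2)->N->(0,2) | ant2:(0,3)->S->(1,3)
  grid max=1 at (0,2)
Step 2: ant0:(2,1)->N->(1,1) | ant1:(0,2)->S->(1,2) | ant2:(1,3)->W->(1,2)
  grid max=4 at (1,2)
Step 3: ant0:(1,1)->E->(1,2) | ant1:(1,2)->W->(1,1) | ant2:(1,2)->W->(1,1)
  grid max=5 at (1,2)

(1,2) (1,1) (1,1)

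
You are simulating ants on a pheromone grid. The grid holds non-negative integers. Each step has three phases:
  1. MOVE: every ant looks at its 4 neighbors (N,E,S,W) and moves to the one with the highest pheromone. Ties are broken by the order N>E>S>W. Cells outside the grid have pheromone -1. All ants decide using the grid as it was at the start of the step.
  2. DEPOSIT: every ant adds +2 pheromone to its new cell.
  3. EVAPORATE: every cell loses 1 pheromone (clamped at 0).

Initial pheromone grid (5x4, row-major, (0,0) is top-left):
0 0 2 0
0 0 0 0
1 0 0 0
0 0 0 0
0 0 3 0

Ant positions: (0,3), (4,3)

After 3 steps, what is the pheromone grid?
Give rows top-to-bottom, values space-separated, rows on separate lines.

After step 1: ants at (0,2),(4,2)
  0 0 3 0
  0 0 0 0
  0 0 0 0
  0 0 0 0
  0 0 4 0
After step 2: ants at (0,3),(3,2)
  0 0 2 1
  0 0 0 0
  0 0 0 0
  0 0 1 0
  0 0 3 0
After step 3: ants at (0,2),(4,2)
  0 0 3 0
  0 0 0 0
  0 0 0 0
  0 0 0 0
  0 0 4 0

0 0 3 0
0 0 0 0
0 0 0 0
0 0 0 0
0 0 4 0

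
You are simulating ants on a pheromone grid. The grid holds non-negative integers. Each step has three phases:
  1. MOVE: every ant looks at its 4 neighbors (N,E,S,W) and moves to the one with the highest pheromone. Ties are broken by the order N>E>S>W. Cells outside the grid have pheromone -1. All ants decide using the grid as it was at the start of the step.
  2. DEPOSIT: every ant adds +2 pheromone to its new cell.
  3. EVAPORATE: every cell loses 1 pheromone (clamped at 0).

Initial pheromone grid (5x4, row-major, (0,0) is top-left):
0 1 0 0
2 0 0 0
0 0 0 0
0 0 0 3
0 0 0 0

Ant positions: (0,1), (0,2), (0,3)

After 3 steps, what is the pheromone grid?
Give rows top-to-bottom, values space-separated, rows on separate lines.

After step 1: ants at (0,2),(0,1),(1,3)
  0 2 1 0
  1 0 0 1
  0 0 0 0
  0 0 0 2
  0 0 0 0
After step 2: ants at (0,1),(0,2),(0,3)
  0 3 2 1
  0 0 0 0
  0 0 0 0
  0 0 0 1
  0 0 0 0
After step 3: ants at (0,2),(0,1),(0,2)
  0 4 5 0
  0 0 0 0
  0 0 0 0
  0 0 0 0
  0 0 0 0

0 4 5 0
0 0 0 0
0 0 0 0
0 0 0 0
0 0 0 0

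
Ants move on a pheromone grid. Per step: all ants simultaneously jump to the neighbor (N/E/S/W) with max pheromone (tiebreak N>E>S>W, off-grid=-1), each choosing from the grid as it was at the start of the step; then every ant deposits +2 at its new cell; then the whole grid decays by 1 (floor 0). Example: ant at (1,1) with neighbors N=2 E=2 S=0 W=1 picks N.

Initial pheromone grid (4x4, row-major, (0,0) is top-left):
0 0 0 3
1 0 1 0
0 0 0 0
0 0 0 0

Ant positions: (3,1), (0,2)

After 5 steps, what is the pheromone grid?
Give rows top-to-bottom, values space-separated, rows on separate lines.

After step 1: ants at (2,1),(0,3)
  0 0 0 4
  0 0 0 0
  0 1 0 0
  0 0 0 0
After step 2: ants at (1,1),(1,3)
  0 0 0 3
  0 1 0 1
  0 0 0 0
  0 0 0 0
After step 3: ants at (0,1),(0,3)
  0 1 0 4
  0 0 0 0
  0 0 0 0
  0 0 0 0
After step 4: ants at (0,2),(1,3)
  0 0 1 3
  0 0 0 1
  0 0 0 0
  0 0 0 0
After step 5: ants at (0,3),(0,3)
  0 0 0 6
  0 0 0 0
  0 0 0 0
  0 0 0 0

0 0 0 6
0 0 0 0
0 0 0 0
0 0 0 0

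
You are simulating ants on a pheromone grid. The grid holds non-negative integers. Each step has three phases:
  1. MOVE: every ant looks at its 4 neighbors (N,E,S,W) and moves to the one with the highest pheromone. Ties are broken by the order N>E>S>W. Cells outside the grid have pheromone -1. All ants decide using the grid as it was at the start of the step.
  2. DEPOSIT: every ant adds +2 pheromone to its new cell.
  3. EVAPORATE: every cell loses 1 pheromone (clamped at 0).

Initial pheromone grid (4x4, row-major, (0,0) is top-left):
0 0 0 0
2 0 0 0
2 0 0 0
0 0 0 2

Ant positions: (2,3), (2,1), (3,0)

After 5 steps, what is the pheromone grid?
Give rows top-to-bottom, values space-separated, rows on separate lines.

After step 1: ants at (3,3),(2,0),(2,0)
  0 0 0 0
  1 0 0 0
  5 0 0 0
  0 0 0 3
After step 2: ants at (2,3),(1,0),(1,0)
  0 0 0 0
  4 0 0 0
  4 0 0 1
  0 0 0 2
After step 3: ants at (3,3),(2,0),(2,0)
  0 0 0 0
  3 0 0 0
  7 0 0 0
  0 0 0 3
After step 4: ants at (2,3),(1,0),(1,0)
  0 0 0 0
  6 0 0 0
  6 0 0 1
  0 0 0 2
After step 5: ants at (3,3),(2,0),(2,0)
  0 0 0 0
  5 0 0 0
  9 0 0 0
  0 0 0 3

0 0 0 0
5 0 0 0
9 0 0 0
0 0 0 3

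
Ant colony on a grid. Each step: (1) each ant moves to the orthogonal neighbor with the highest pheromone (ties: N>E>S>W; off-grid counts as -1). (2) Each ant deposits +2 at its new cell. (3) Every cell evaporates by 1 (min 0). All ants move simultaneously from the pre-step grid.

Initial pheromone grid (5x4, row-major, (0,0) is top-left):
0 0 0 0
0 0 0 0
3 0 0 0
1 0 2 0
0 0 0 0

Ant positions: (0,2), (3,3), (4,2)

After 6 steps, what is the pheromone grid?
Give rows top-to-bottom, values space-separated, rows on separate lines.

After step 1: ants at (0,3),(3,2),(3,2)
  0 0 0 1
  0 0 0 0
  2 0 0 0
  0 0 5 0
  0 0 0 0
After step 2: ants at (1,3),(2,2),(2,2)
  0 0 0 0
  0 0 0 1
  1 0 3 0
  0 0 4 0
  0 0 0 0
After step 3: ants at (0,3),(3,2),(3,2)
  0 0 0 1
  0 0 0 0
  0 0 2 0
  0 0 7 0
  0 0 0 0
After step 4: ants at (1,3),(2,2),(2,2)
  0 0 0 0
  0 0 0 1
  0 0 5 0
  0 0 6 0
  0 0 0 0
After step 5: ants at (0,3),(3,2),(3,2)
  0 0 0 1
  0 0 0 0
  0 0 4 0
  0 0 9 0
  0 0 0 0
After step 6: ants at (1,3),(2,2),(2,2)
  0 0 0 0
  0 0 0 1
  0 0 7 0
  0 0 8 0
  0 0 0 0

0 0 0 0
0 0 0 1
0 0 7 0
0 0 8 0
0 0 0 0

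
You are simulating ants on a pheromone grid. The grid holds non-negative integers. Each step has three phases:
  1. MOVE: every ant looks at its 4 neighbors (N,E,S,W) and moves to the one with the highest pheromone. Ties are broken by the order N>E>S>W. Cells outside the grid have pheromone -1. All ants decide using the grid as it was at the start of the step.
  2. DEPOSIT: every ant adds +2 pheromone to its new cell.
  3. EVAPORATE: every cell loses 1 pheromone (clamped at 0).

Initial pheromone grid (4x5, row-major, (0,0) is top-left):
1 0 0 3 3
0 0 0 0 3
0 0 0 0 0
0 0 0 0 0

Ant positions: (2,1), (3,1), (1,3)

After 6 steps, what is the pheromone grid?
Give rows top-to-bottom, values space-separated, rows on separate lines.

After step 1: ants at (1,1),(2,1),(0,3)
  0 0 0 4 2
  0 1 0 0 2
  0 1 0 0 0
  0 0 0 0 0
After step 2: ants at (2,1),(1,1),(0,4)
  0 0 0 3 3
  0 2 0 0 1
  0 2 0 0 0
  0 0 0 0 0
After step 3: ants at (1,1),(2,1),(0,3)
  0 0 0 4 2
  0 3 0 0 0
  0 3 0 0 0
  0 0 0 0 0
After step 4: ants at (2,1),(1,1),(0,4)
  0 0 0 3 3
  0 4 0 0 0
  0 4 0 0 0
  0 0 0 0 0
After step 5: ants at (1,1),(2,1),(0,3)
  0 0 0 4 2
  0 5 0 0 0
  0 5 0 0 0
  0 0 0 0 0
After step 6: ants at (2,1),(1,1),(0,4)
  0 0 0 3 3
  0 6 0 0 0
  0 6 0 0 0
  0 0 0 0 0

0 0 0 3 3
0 6 0 0 0
0 6 0 0 0
0 0 0 0 0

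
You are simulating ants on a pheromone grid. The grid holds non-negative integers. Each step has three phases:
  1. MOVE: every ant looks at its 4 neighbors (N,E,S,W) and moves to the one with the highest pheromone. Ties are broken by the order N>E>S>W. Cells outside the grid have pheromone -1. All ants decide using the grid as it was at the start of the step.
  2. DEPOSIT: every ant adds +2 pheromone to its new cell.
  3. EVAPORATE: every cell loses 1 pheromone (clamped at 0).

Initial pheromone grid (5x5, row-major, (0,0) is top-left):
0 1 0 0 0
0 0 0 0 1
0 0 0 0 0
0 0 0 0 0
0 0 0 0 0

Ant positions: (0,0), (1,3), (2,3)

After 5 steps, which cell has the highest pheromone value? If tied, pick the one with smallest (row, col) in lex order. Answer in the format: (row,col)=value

Answer: (1,4)=6

Derivation:
Step 1: ant0:(0,0)->E->(0,1) | ant1:(1,3)->E->(1,4) | ant2:(2,3)->N->(1,3)
  grid max=2 at (0,1)
Step 2: ant0:(0,1)->E->(0,2) | ant1:(1,4)->W->(1,3) | ant2:(1,3)->E->(1,4)
  grid max=3 at (1,4)
Step 3: ant0:(0,2)->W->(0,1) | ant1:(1,3)->E->(1,4) | ant2:(1,4)->W->(1,3)
  grid max=4 at (1,4)
Step 4: ant0:(0,1)->E->(0,2) | ant1:(1,4)->W->(1,3) | ant2:(1,3)->E->(1,4)
  grid max=5 at (1,4)
Step 5: ant0:(0,2)->W->(0,1) | ant1:(1,3)->E->(1,4) | ant2:(1,4)->W->(1,3)
  grid max=6 at (1,4)
Final grid:
  0 2 0 0 0
  0 0 0 5 6
  0 0 0 0 0
  0 0 0 0 0
  0 0 0 0 0
Max pheromone 6 at (1,4)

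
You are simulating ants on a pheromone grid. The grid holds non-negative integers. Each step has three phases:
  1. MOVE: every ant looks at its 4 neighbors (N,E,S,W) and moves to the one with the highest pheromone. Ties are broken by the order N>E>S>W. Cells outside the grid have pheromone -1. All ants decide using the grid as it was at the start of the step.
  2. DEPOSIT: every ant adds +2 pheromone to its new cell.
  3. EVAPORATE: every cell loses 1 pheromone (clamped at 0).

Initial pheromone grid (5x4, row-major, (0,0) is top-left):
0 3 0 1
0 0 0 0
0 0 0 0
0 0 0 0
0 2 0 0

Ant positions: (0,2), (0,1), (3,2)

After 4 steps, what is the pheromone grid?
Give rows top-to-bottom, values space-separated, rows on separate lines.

After step 1: ants at (0,1),(0,2),(2,2)
  0 4 1 0
  0 0 0 0
  0 0 1 0
  0 0 0 0
  0 1 0 0
After step 2: ants at (0,2),(0,1),(1,2)
  0 5 2 0
  0 0 1 0
  0 0 0 0
  0 0 0 0
  0 0 0 0
After step 3: ants at (0,1),(0,2),(0,2)
  0 6 5 0
  0 0 0 0
  0 0 0 0
  0 0 0 0
  0 0 0 0
After step 4: ants at (0,2),(0,1),(0,1)
  0 9 6 0
  0 0 0 0
  0 0 0 0
  0 0 0 0
  0 0 0 0

0 9 6 0
0 0 0 0
0 0 0 0
0 0 0 0
0 0 0 0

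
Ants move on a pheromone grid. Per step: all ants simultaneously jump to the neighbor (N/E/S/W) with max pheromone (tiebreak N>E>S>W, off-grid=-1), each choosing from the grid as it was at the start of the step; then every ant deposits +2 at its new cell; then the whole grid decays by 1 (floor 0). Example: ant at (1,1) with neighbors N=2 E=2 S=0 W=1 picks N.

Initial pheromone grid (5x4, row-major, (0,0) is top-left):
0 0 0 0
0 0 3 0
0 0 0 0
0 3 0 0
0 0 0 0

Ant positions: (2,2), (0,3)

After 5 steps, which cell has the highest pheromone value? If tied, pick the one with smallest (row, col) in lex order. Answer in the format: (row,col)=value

Answer: (1,2)=8

Derivation:
Step 1: ant0:(2,2)->N->(1,2) | ant1:(0,3)->S->(1,3)
  grid max=4 at (1,2)
Step 2: ant0:(1,2)->E->(1,3) | ant1:(1,3)->W->(1,2)
  grid max=5 at (1,2)
Step 3: ant0:(1,3)->W->(1,2) | ant1:(1,2)->E->(1,3)
  grid max=6 at (1,2)
Step 4: ant0:(1,2)->E->(1,3) | ant1:(1,3)->W->(1,2)
  grid max=7 at (1,2)
Step 5: ant0:(1,3)->W->(1,2) | ant1:(1,2)->E->(1,3)
  grid max=8 at (1,2)
Final grid:
  0 0 0 0
  0 0 8 5
  0 0 0 0
  0 0 0 0
  0 0 0 0
Max pheromone 8 at (1,2)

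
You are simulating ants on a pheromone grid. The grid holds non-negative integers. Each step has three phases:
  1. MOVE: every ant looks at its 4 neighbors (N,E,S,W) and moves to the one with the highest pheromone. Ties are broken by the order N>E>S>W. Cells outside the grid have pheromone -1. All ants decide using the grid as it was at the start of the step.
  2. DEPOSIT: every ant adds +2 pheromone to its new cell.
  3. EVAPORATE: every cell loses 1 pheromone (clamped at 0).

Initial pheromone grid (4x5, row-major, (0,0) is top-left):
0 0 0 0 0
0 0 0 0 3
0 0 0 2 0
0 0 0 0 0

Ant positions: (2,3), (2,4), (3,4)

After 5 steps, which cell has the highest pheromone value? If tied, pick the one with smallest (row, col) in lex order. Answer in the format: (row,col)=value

Step 1: ant0:(2,3)->N->(1,3) | ant1:(2,4)->N->(1,4) | ant2:(3,4)->N->(2,4)
  grid max=4 at (1,4)
Step 2: ant0:(1,3)->E->(1,4) | ant1:(1,4)->S->(2,4) | ant2:(2,4)->N->(1,4)
  grid max=7 at (1,4)
Step 3: ant0:(1,4)->S->(2,4) | ant1:(2,4)->N->(1,4) | ant2:(1,4)->S->(2,4)
  grid max=8 at (1,4)
Step 4: ant0:(2,4)->N->(1,4) | ant1:(1,4)->S->(2,4) | ant2:(2,4)->N->(1,4)
  grid max=11 at (1,4)
Step 5: ant0:(1,4)->S->(2,4) | ant1:(2,4)->N->(1,4) | ant2:(1,4)->S->(2,4)
  grid max=12 at (1,4)
Final grid:
  0 0 0 0 0
  0 0 0 0 12
  0 0 0 0 9
  0 0 0 0 0
Max pheromone 12 at (1,4)

Answer: (1,4)=12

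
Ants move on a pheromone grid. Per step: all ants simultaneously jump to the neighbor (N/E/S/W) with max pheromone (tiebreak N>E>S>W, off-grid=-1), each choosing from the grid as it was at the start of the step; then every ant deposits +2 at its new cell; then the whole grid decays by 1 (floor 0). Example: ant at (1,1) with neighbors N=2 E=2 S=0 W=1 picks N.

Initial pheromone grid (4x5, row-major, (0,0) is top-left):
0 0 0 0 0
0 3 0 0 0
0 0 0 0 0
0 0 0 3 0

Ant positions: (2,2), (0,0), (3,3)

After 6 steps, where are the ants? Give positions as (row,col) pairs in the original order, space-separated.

Step 1: ant0:(2,2)->N->(1,2) | ant1:(0,0)->E->(0,1) | ant2:(3,3)->N->(2,3)
  grid max=2 at (1,1)
Step 2: ant0:(1,2)->W->(1,1) | ant1:(0,1)->S->(1,1) | ant2:(2,3)->S->(3,3)
  grid max=5 at (1,1)
Step 3: ant0:(1,1)->N->(0,1) | ant1:(1,1)->N->(0,1) | ant2:(3,3)->N->(2,3)
  grid max=4 at (1,1)
Step 4: ant0:(0,1)->S->(1,1) | ant1:(0,1)->S->(1,1) | ant2:(2,3)->S->(3,3)
  grid max=7 at (1,1)
Step 5: ant0:(1,1)->N->(0,1) | ant1:(1,1)->N->(0,1) | ant2:(3,3)->N->(2,3)
  grid max=6 at (1,1)
Step 6: ant0:(0,1)->S->(1,1) | ant1:(0,1)->S->(1,1) | ant2:(2,3)->S->(3,3)
  grid max=9 at (1,1)

(1,1) (1,1) (3,3)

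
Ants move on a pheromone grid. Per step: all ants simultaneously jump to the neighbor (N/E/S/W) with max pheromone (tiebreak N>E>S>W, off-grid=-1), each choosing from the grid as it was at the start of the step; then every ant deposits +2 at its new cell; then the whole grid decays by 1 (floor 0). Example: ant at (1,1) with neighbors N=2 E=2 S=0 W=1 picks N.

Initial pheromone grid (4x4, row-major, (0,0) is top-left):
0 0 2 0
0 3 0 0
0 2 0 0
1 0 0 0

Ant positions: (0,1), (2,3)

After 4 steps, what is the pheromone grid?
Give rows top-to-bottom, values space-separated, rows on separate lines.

After step 1: ants at (1,1),(1,3)
  0 0 1 0
  0 4 0 1
  0 1 0 0
  0 0 0 0
After step 2: ants at (2,1),(0,3)
  0 0 0 1
  0 3 0 0
  0 2 0 0
  0 0 0 0
After step 3: ants at (1,1),(1,3)
  0 0 0 0
  0 4 0 1
  0 1 0 0
  0 0 0 0
After step 4: ants at (2,1),(0,3)
  0 0 0 1
  0 3 0 0
  0 2 0 0
  0 0 0 0

0 0 0 1
0 3 0 0
0 2 0 0
0 0 0 0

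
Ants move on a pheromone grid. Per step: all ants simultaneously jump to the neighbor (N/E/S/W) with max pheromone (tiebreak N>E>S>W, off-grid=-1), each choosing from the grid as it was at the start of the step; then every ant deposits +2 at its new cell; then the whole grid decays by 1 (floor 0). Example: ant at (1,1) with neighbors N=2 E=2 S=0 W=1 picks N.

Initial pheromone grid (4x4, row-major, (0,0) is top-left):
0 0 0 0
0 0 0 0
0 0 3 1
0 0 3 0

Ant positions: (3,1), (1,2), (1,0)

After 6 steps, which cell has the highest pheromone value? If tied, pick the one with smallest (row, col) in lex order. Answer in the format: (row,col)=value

Step 1: ant0:(3,1)->E->(3,2) | ant1:(1,2)->S->(2,2) | ant2:(1,0)->N->(0,0)
  grid max=4 at (2,2)
Step 2: ant0:(3,2)->N->(2,2) | ant1:(2,2)->S->(3,2) | ant2:(0,0)->E->(0,1)
  grid max=5 at (2,2)
Step 3: ant0:(2,2)->S->(3,2) | ant1:(3,2)->N->(2,2) | ant2:(0,1)->E->(0,2)
  grid max=6 at (2,2)
Step 4: ant0:(3,2)->N->(2,2) | ant1:(2,2)->S->(3,2) | ant2:(0,2)->E->(0,3)
  grid max=7 at (2,2)
Step 5: ant0:(2,2)->S->(3,2) | ant1:(3,2)->N->(2,2) | ant2:(0,3)->S->(1,3)
  grid max=8 at (2,2)
Step 6: ant0:(3,2)->N->(2,2) | ant1:(2,2)->S->(3,2) | ant2:(1,3)->N->(0,3)
  grid max=9 at (2,2)
Final grid:
  0 0 0 1
  0 0 0 0
  0 0 9 0
  0 0 9 0
Max pheromone 9 at (2,2)

Answer: (2,2)=9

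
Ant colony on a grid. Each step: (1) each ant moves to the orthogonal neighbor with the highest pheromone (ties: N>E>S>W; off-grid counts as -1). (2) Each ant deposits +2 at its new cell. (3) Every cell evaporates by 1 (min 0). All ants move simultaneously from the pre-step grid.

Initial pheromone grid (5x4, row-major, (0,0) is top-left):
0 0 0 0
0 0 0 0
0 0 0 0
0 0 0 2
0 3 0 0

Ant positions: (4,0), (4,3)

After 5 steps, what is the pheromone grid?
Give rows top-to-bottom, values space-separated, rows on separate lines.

After step 1: ants at (4,1),(3,3)
  0 0 0 0
  0 0 0 0
  0 0 0 0
  0 0 0 3
  0 4 0 0
After step 2: ants at (3,1),(2,3)
  0 0 0 0
  0 0 0 0
  0 0 0 1
  0 1 0 2
  0 3 0 0
After step 3: ants at (4,1),(3,3)
  0 0 0 0
  0 0 0 0
  0 0 0 0
  0 0 0 3
  0 4 0 0
After step 4: ants at (3,1),(2,3)
  0 0 0 0
  0 0 0 0
  0 0 0 1
  0 1 0 2
  0 3 0 0
After step 5: ants at (4,1),(3,3)
  0 0 0 0
  0 0 0 0
  0 0 0 0
  0 0 0 3
  0 4 0 0

0 0 0 0
0 0 0 0
0 0 0 0
0 0 0 3
0 4 0 0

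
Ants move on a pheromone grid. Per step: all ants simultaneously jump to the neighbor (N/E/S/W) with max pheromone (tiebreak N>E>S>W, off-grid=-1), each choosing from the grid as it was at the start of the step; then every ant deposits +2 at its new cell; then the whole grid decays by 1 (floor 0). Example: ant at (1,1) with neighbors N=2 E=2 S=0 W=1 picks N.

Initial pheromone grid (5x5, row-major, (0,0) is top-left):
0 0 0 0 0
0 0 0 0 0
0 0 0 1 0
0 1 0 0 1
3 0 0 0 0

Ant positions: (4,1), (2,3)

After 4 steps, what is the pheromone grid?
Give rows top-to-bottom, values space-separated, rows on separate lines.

After step 1: ants at (4,0),(1,3)
  0 0 0 0 0
  0 0 0 1 0
  0 0 0 0 0
  0 0 0 0 0
  4 0 0 0 0
After step 2: ants at (3,0),(0,3)
  0 0 0 1 0
  0 0 0 0 0
  0 0 0 0 0
  1 0 0 0 0
  3 0 0 0 0
After step 3: ants at (4,0),(0,4)
  0 0 0 0 1
  0 0 0 0 0
  0 0 0 0 0
  0 0 0 0 0
  4 0 0 0 0
After step 4: ants at (3,0),(1,4)
  0 0 0 0 0
  0 0 0 0 1
  0 0 0 0 0
  1 0 0 0 0
  3 0 0 0 0

0 0 0 0 0
0 0 0 0 1
0 0 0 0 0
1 0 0 0 0
3 0 0 0 0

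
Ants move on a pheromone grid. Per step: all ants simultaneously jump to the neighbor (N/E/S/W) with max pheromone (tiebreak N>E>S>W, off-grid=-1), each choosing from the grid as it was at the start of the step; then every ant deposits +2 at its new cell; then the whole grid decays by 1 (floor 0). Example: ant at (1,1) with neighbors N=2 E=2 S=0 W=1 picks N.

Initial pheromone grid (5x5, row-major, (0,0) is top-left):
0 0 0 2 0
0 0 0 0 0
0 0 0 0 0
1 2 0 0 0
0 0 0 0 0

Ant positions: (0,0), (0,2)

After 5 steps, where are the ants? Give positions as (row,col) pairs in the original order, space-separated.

Step 1: ant0:(0,0)->E->(0,1) | ant1:(0,2)->E->(0,3)
  grid max=3 at (0,3)
Step 2: ant0:(0,1)->E->(0,2) | ant1:(0,3)->E->(0,4)
  grid max=2 at (0,3)
Step 3: ant0:(0,2)->E->(0,3) | ant1:(0,4)->W->(0,3)
  grid max=5 at (0,3)
Step 4: ant0:(0,3)->E->(0,4) | ant1:(0,3)->E->(0,4)
  grid max=4 at (0,3)
Step 5: ant0:(0,4)->W->(0,3) | ant1:(0,4)->W->(0,3)
  grid max=7 at (0,3)

(0,3) (0,3)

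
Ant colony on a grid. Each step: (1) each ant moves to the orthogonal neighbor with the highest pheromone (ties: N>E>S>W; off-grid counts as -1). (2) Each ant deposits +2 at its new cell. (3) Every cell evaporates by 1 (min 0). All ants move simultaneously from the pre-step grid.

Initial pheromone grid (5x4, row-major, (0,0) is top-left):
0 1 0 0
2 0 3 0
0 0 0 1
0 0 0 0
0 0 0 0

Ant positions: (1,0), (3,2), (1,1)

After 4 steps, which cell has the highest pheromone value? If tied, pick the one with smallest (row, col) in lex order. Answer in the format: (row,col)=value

Answer: (1,2)=7

Derivation:
Step 1: ant0:(1,0)->N->(0,0) | ant1:(3,2)->N->(2,2) | ant2:(1,1)->E->(1,2)
  grid max=4 at (1,2)
Step 2: ant0:(0,0)->S->(1,0) | ant1:(2,2)->N->(1,2) | ant2:(1,2)->S->(2,2)
  grid max=5 at (1,2)
Step 3: ant0:(1,0)->N->(0,0) | ant1:(1,2)->S->(2,2) | ant2:(2,2)->N->(1,2)
  grid max=6 at (1,2)
Step 4: ant0:(0,0)->S->(1,0) | ant1:(2,2)->N->(1,2) | ant2:(1,2)->S->(2,2)
  grid max=7 at (1,2)
Final grid:
  0 0 0 0
  2 0 7 0
  0 0 4 0
  0 0 0 0
  0 0 0 0
Max pheromone 7 at (1,2)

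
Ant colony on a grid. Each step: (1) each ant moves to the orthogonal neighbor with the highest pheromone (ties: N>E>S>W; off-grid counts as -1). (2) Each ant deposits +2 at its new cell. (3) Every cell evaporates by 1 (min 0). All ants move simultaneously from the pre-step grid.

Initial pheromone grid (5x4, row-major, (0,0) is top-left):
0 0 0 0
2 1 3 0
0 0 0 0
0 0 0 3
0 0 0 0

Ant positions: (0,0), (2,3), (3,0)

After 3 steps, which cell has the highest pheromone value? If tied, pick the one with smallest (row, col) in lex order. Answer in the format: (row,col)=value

Step 1: ant0:(0,0)->S->(1,0) | ant1:(2,3)->S->(3,3) | ant2:(3,0)->N->(2,0)
  grid max=4 at (3,3)
Step 2: ant0:(1,0)->S->(2,0) | ant1:(3,3)->N->(2,3) | ant2:(2,0)->N->(1,0)
  grid max=4 at (1,0)
Step 3: ant0:(2,0)->N->(1,0) | ant1:(2,3)->S->(3,3) | ant2:(1,0)->S->(2,0)
  grid max=5 at (1,0)
Final grid:
  0 0 0 0
  5 0 0 0
  3 0 0 0
  0 0 0 4
  0 0 0 0
Max pheromone 5 at (1,0)

Answer: (1,0)=5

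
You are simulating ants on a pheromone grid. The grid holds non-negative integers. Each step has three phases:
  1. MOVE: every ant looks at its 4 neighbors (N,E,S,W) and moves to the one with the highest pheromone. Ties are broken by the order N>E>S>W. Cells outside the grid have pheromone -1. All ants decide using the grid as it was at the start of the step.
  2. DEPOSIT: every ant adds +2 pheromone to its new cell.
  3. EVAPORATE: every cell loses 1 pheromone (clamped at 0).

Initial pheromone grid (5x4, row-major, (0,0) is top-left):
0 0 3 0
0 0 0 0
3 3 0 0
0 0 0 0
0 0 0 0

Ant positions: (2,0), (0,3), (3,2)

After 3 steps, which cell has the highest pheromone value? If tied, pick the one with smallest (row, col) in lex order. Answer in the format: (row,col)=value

Step 1: ant0:(2,0)->E->(2,1) | ant1:(0,3)->W->(0,2) | ant2:(3,2)->N->(2,2)
  grid max=4 at (0,2)
Step 2: ant0:(2,1)->W->(2,0) | ant1:(0,2)->E->(0,3) | ant2:(2,2)->W->(2,1)
  grid max=5 at (2,1)
Step 3: ant0:(2,0)->E->(2,1) | ant1:(0,3)->W->(0,2) | ant2:(2,1)->W->(2,0)
  grid max=6 at (2,1)
Final grid:
  0 0 4 0
  0 0 0 0
  4 6 0 0
  0 0 0 0
  0 0 0 0
Max pheromone 6 at (2,1)

Answer: (2,1)=6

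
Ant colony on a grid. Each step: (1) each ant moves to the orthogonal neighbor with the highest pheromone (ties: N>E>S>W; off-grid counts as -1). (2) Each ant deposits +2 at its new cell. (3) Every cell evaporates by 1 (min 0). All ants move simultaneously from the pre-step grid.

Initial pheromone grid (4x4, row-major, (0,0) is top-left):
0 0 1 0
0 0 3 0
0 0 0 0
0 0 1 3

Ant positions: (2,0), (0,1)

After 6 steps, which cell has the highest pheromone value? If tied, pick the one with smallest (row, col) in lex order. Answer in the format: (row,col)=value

Step 1: ant0:(2,0)->N->(1,0) | ant1:(0,1)->E->(0,2)
  grid max=2 at (0,2)
Step 2: ant0:(1,0)->N->(0,0) | ant1:(0,2)->S->(1,2)
  grid max=3 at (1,2)
Step 3: ant0:(0,0)->E->(0,1) | ant1:(1,2)->N->(0,2)
  grid max=2 at (0,2)
Step 4: ant0:(0,1)->E->(0,2) | ant1:(0,2)->S->(1,2)
  grid max=3 at (0,2)
Step 5: ant0:(0,2)->S->(1,2) | ant1:(1,2)->N->(0,2)
  grid max=4 at (0,2)
Step 6: ant0:(1,2)->N->(0,2) | ant1:(0,2)->S->(1,2)
  grid max=5 at (0,2)
Final grid:
  0 0 5 0
  0 0 5 0
  0 0 0 0
  0 0 0 0
Max pheromone 5 at (0,2)

Answer: (0,2)=5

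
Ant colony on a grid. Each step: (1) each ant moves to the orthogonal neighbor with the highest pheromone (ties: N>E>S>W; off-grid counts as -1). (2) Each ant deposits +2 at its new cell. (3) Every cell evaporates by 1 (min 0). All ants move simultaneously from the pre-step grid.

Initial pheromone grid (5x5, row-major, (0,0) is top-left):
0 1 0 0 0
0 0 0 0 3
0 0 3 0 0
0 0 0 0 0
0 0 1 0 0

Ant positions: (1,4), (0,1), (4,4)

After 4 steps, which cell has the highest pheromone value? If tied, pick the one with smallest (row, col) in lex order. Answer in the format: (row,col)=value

Answer: (1,4)=7

Derivation:
Step 1: ant0:(1,4)->N->(0,4) | ant1:(0,1)->E->(0,2) | ant2:(4,4)->N->(3,4)
  grid max=2 at (1,4)
Step 2: ant0:(0,4)->S->(1,4) | ant1:(0,2)->E->(0,3) | ant2:(3,4)->N->(2,4)
  grid max=3 at (1,4)
Step 3: ant0:(1,4)->S->(2,4) | ant1:(0,3)->E->(0,4) | ant2:(2,4)->N->(1,4)
  grid max=4 at (1,4)
Step 4: ant0:(2,4)->N->(1,4) | ant1:(0,4)->S->(1,4) | ant2:(1,4)->S->(2,4)
  grid max=7 at (1,4)
Final grid:
  0 0 0 0 0
  0 0 0 0 7
  0 0 0 0 3
  0 0 0 0 0
  0 0 0 0 0
Max pheromone 7 at (1,4)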